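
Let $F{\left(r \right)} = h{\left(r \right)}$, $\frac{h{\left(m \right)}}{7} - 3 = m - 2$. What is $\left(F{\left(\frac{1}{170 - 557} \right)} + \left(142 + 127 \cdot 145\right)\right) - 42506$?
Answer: $- \frac{9265561}{387} \approx -23942.0$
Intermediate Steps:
$h{\left(m \right)} = 7 + 7 m$ ($h{\left(m \right)} = 21 + 7 \left(m - 2\right) = 21 + 7 \left(-2 + m\right) = 21 + \left(-14 + 7 m\right) = 7 + 7 m$)
$F{\left(r \right)} = 7 + 7 r$
$\left(F{\left(\frac{1}{170 - 557} \right)} + \left(142 + 127 \cdot 145\right)\right) - 42506 = \left(\left(7 + \frac{7}{170 - 557}\right) + \left(142 + 127 \cdot 145\right)\right) - 42506 = \left(\left(7 + \frac{7}{-387}\right) + \left(142 + 18415\right)\right) - 42506 = \left(\left(7 + 7 \left(- \frac{1}{387}\right)\right) + 18557\right) - 42506 = \left(\left(7 - \frac{7}{387}\right) + 18557\right) - 42506 = \left(\frac{2702}{387} + 18557\right) - 42506 = \frac{7184261}{387} - 42506 = - \frac{9265561}{387}$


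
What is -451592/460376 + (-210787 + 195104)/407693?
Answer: -23916371758/23461509071 ≈ -1.0194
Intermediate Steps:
-451592/460376 + (-210787 + 195104)/407693 = -451592*1/460376 - 15683*1/407693 = -56449/57547 - 15683/407693 = -23916371758/23461509071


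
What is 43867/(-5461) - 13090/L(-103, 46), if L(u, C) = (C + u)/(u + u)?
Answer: -14728305359/311277 ≈ -47316.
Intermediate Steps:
L(u, C) = (C + u)/(2*u) (L(u, C) = (C + u)/((2*u)) = (C + u)*(1/(2*u)) = (C + u)/(2*u))
43867/(-5461) - 13090/L(-103, 46) = 43867/(-5461) - 13090*(-206/(46 - 103)) = 43867*(-1/5461) - 13090/((½)*(-1/103)*(-57)) = -43867/5461 - 13090/57/206 = -43867/5461 - 13090*206/57 = -43867/5461 - 2696540/57 = -14728305359/311277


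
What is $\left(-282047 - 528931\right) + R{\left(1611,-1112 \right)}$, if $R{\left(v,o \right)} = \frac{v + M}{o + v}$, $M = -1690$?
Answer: $- \frac{404678101}{499} \approx -8.1098 \cdot 10^{5}$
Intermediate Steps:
$R{\left(v,o \right)} = \frac{-1690 + v}{o + v}$ ($R{\left(v,o \right)} = \frac{v - 1690}{o + v} = \frac{-1690 + v}{o + v}$)
$\left(-282047 - 528931\right) + R{\left(1611,-1112 \right)} = \left(-282047 - 528931\right) + \frac{-1690 + 1611}{-1112 + 1611} = -810978 + \frac{1}{499} \left(-79\right) = -810978 - \frac{79}{499} = - \frac{404678101}{499}$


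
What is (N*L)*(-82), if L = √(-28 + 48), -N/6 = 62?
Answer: 61008*√5 ≈ 1.3642e+5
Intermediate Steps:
N = -372 (N = -6*62 = -372)
L = 2*√5 (L = √20 = 2*√5 ≈ 4.4721)
(N*L)*(-82) = -744*√5*(-82) = 61008*√5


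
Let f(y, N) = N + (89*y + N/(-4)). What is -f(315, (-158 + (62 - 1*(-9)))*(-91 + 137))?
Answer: -50067/2 ≈ -25034.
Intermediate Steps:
f(y, N) = 89*y + 3*N/4 (f(y, N) = N + (89*y + N*(-¼)) = N + (89*y - N/4) = 89*y + 3*N/4)
-f(315, (-158 + (62 - 1*(-9)))*(-91 + 137)) = -(89*315 + 3*((-158 + (62 - 1*(-9)))*(-91 + 137))/4) = -(28035 + 3*((-158 + (62 + 9))*46)/4) = -(28035 + 3*((-158 + 71)*46)/4) = -(28035 + 3*(-87*46)/4) = -(28035 + (¾)*(-4002)) = -(28035 - 6003/2) = -1*50067/2 = -50067/2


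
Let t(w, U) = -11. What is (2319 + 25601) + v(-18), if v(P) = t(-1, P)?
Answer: 27909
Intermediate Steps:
v(P) = -11
(2319 + 25601) + v(-18) = (2319 + 25601) - 11 = 27920 - 11 = 27909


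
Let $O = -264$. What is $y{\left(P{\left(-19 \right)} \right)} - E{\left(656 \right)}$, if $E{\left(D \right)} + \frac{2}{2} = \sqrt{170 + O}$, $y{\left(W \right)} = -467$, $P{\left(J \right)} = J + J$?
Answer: $-466 - i \sqrt{94} \approx -466.0 - 9.6954 i$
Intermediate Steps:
$P{\left(J \right)} = 2 J$
$E{\left(D \right)} = -1 + i \sqrt{94}$ ($E{\left(D \right)} = -1 + \sqrt{170 - 264} = -1 + \sqrt{-94} = -1 + i \sqrt{94}$)
$y{\left(P{\left(-19 \right)} \right)} - E{\left(656 \right)} = -467 - \left(-1 + i \sqrt{94}\right) = -467 + \left(1 - i \sqrt{94}\right) = -466 - i \sqrt{94}$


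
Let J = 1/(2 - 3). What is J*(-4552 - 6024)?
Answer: 10576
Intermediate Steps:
J = -1 (J = 1/(-1) = -1)
J*(-4552 - 6024) = -(-4552 - 6024) = -1*(-10576) = 10576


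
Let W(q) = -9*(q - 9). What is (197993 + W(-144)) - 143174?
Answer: 56196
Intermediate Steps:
W(q) = 81 - 9*q (W(q) = -9*(-9 + q) = 81 - 9*q)
(197993 + W(-144)) - 143174 = (197993 + (81 - 9*(-144))) - 143174 = (197993 + (81 + 1296)) - 143174 = (197993 + 1377) - 143174 = 199370 - 143174 = 56196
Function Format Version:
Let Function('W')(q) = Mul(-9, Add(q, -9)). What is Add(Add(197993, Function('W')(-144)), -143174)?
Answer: 56196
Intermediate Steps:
Function('W')(q) = Add(81, Mul(-9, q)) (Function('W')(q) = Mul(-9, Add(-9, q)) = Add(81, Mul(-9, q)))
Add(Add(197993, Function('W')(-144)), -143174) = Add(Add(197993, Add(81, Mul(-9, -144))), -143174) = Add(Add(197993, Add(81, 1296)), -143174) = Add(Add(197993, 1377), -143174) = Add(199370, -143174) = 56196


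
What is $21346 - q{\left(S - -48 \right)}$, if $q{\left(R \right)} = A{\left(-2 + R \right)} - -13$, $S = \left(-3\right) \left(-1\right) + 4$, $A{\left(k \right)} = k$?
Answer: $21280$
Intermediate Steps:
$S = 7$ ($S = 3 + 4 = 7$)
$q{\left(R \right)} = 11 + R$ ($q{\left(R \right)} = \left(-2 + R\right) - -13 = \left(-2 + R\right) + 13 = 11 + R$)
$21346 - q{\left(S - -48 \right)} = 21346 - \left(11 + \left(7 - -48\right)\right) = 21346 - \left(11 + \left(7 + 48\right)\right) = 21346 - \left(11 + 55\right) = 21346 - 66 = 21280$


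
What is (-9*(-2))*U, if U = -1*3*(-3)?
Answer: 162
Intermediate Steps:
U = 9 (U = -3*(-3) = 9)
(-9*(-2))*U = -9*(-2)*9 = 18*9 = 162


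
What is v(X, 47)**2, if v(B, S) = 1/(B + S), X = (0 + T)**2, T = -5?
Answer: 1/5184 ≈ 0.00019290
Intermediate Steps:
X = 25 (X = (0 - 5)**2 = (-5)**2 = 25)
v(X, 47)**2 = (1/(25 + 47))**2 = (1/72)**2 = 1/5184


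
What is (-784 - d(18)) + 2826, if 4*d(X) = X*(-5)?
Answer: 4129/2 ≈ 2064.5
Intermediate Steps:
d(X) = -5*X/4 (d(X) = (X*(-5))/4 = (-5*X)/4 = -5*X/4)
(-784 - d(18)) + 2826 = (-784 - (-5)*18/4) + 2826 = (-784 - 1*(-45/2)) + 2826 = (-784 + 45/2) + 2826 = -1523/2 + 2826 = 4129/2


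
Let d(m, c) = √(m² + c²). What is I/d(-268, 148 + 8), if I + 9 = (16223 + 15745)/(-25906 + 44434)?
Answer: -351*√6010/1159930 ≈ -0.023459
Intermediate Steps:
I = -1404/193 (I = -9 + (16223 + 15745)/(-25906 + 44434) = -9 + 31968/18528 = -9 + 31968*(1/18528) = -9 + 333/193 = -1404/193 ≈ -7.2746)
d(m, c) = √(c² + m²)
I/d(-268, 148 + 8) = -1404/(193*√((148 + 8)² + (-268)²)) = -1404/(193*√(156² + 71824)) = -1404/(193*√(24336 + 71824)) = -1404*√6010/24040/193 = -351*√6010/1159930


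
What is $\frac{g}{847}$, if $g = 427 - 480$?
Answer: $- \frac{53}{847} \approx -0.062574$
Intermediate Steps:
$g = -53$ ($g = 427 - 480 = -53$)
$\frac{g}{847} = - \frac{53}{847}$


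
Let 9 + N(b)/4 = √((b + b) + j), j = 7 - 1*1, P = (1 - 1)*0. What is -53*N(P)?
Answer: 1908 - 212*√6 ≈ 1388.7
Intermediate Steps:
P = 0 (P = 0*0 = 0)
j = 6 (j = 7 - 1 = 6)
N(b) = -36 + 4*√(6 + 2*b) (N(b) = -36 + 4*√((b + b) + 6) = -36 + 4*√(2*b + 6) = -36 + 4*√(6 + 2*b))
-53*N(P) = -53*(-36 + 4*√(6 + 2*0)) = -53*(-36 + 4*√(6 + 0)) = -53*(-36 + 4*√6) = 1908 - 212*√6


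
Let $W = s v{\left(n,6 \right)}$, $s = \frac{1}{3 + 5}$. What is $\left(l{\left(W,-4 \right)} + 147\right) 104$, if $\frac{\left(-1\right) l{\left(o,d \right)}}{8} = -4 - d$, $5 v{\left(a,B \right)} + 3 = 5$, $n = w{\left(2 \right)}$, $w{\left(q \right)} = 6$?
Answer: $15288$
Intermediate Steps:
$n = 6$
$s = \frac{1}{8} \approx 0.125$
$v{\left(a,B \right)} = \frac{2}{5}$ ($v{\left(a,B \right)} = - \frac{3}{5} + \frac{1}{5} \cdot 5 = - \frac{3}{5} + 1 = \frac{2}{5}$)
$W = \frac{1}{20}$ ($W = \frac{1}{8} \cdot \frac{2}{5} = \frac{1}{20} \approx 0.05$)
$l{\left(o,d \right)} = 32 + 8 d$ ($l{\left(o,d \right)} = - 8 \left(-4 - d\right) = 32 + 8 d$)
$\left(l{\left(W,-4 \right)} + 147\right) 104 = \left(\left(32 + 8 \left(-4\right)\right) + 147\right) 104 = \left(\left(32 - 32\right) + 147\right) 104 = \left(0 + 147\right) 104 = 147 \cdot 104 = 15288$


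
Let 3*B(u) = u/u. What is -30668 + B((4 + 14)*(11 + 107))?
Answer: -92003/3 ≈ -30668.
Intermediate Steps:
B(u) = ⅓ (B(u) = (u/u)/3 = (⅓)*1 = ⅓)
-30668 + B((4 + 14)*(11 + 107)) = -30668 + ⅓ = -92003/3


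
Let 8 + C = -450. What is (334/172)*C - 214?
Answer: -47445/43 ≈ -1103.4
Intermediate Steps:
C = -458 (C = -8 - 450 = -458)
(334/172)*C - 214 = (334/172)*(-458) - 214 = (334*(1/172))*(-458) - 214 = (167/86)*(-458) - 214 = -38243/43 - 214 = -47445/43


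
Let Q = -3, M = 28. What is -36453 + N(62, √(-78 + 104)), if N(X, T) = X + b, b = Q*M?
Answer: -36475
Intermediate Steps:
b = -84 (b = -3*28 = -84)
N(X, T) = -84 + X (N(X, T) = X - 84 = -84 + X)
-36453 + N(62, √(-78 + 104)) = -36453 + (-84 + 62) = -36453 - 22 = -36475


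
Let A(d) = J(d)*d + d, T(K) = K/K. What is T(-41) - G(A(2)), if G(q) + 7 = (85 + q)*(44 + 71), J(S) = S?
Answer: -10457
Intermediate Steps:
T(K) = 1
A(d) = d + d**2 (A(d) = d*d + d = d**2 + d = d + d**2)
G(q) = 9768 + 115*q (G(q) = -7 + (85 + q)*(44 + 71) = -7 + (85 + q)*115 = -7 + (9775 + 115*q) = 9768 + 115*q)
T(-41) - G(A(2)) = 1 - (9768 + 115*(2*(1 + 2))) = 1 - (9768 + 115*(2*3)) = 1 - (9768 + 115*6) = 1 - (9768 + 690) = 1 - 1*10458 = 1 - 10458 = -10457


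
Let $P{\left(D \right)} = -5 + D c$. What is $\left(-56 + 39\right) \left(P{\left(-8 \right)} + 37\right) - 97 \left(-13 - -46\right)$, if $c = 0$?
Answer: $-3745$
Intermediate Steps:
$P{\left(D \right)} = -5$ ($P{\left(D \right)} = -5 + D 0 = -5 + 0 = -5$)
$\left(-56 + 39\right) \left(P{\left(-8 \right)} + 37\right) - 97 \left(-13 - -46\right) = \left(-56 + 39\right) \left(-5 + 37\right) - 97 \left(-13 - -46\right) = \left(-17\right) 32 - 97 \left(-13 + 46\right) = -544 - 3201 = -3745$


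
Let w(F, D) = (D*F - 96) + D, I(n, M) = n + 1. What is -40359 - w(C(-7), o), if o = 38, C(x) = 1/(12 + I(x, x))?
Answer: -120922/3 ≈ -40307.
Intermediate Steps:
I(n, M) = 1 + n
C(x) = 1/(13 + x) (C(x) = 1/(12 + (1 + x)) = 1/(13 + x))
w(F, D) = -96 + D + D*F (w(F, D) = (-96 + D*F) + D = -96 + D + D*F)
-40359 - w(C(-7), o) = -40359 - (-96 + 38 + 38/(13 - 7)) = -40359 - (-96 + 38 + 38/6) = -40359 - (-96 + 38 + 38*(⅙)) = -40359 - (-96 + 38 + 19/3) = -40359 - 1*(-155/3) = -40359 + 155/3 = -120922/3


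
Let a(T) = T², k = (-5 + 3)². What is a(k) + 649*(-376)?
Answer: -244008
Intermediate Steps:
k = 4 (k = (-2)² = 4)
a(k) + 649*(-376) = 4² + 649*(-376) = 16 - 244024 = -244008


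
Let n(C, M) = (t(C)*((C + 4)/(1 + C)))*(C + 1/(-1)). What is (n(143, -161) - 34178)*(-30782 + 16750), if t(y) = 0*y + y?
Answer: 566147350/3 ≈ 1.8872e+8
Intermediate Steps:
t(y) = y (t(y) = 0 + y = y)
n(C, M) = C*(-1 + C)*(4 + C)/(1 + C) (n(C, M) = (C*((C + 4)/(1 + C)))*(C + 1/(-1)) = (C*((4 + C)/(1 + C)))*(C - 1) = (C*((4 + C)/(1 + C)))*(-1 + C) = (C*(4 + C)/(1 + C))*(-1 + C) = C*(-1 + C)*(4 + C)/(1 + C))
(n(143, -161) - 34178)*(-30782 + 16750) = (143*(-4 + 143² + 3*143)/(1 + 143) - 34178)*(-30782 + 16750) = (143*(-4 + 20449 + 429)/144 - 34178)*(-14032) = (143*(1/144)*20874 - 34178)*(-14032) = (497497/24 - 34178)*(-14032) = -322775/24*(-14032) = 566147350/3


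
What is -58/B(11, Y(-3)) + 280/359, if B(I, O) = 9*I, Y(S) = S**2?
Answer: 6898/35541 ≈ 0.19409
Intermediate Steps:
-58/B(11, Y(-3)) + 280/359 = -58/(9*11) + 280/359 = -58/99 + 280*(1/359) = -58*1/99 + 280/359 = -58/99 + 280/359 = 6898/35541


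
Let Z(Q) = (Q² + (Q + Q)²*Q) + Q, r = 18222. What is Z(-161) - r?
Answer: -16685586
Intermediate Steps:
Z(Q) = Q + Q² + 4*Q³ (Z(Q) = (Q² + (2*Q)²*Q) + Q = (Q² + (4*Q²)*Q) + Q = (Q² + 4*Q³) + Q = Q + Q² + 4*Q³)
Z(-161) - r = -161*(1 - 161 + 4*(-161)²) - 1*18222 = -161*(1 - 161 + 4*25921) - 18222 = -161*(1 - 161 + 103684) - 18222 = -161*103524 - 18222 = -16667364 - 18222 = -16685586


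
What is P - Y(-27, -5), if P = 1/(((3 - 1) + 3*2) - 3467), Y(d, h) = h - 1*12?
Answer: 58802/3459 ≈ 17.000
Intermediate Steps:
Y(d, h) = -12 + h (Y(d, h) = h - 12 = -12 + h)
P = -1/3459 (P = 1/((2 + 6) - 3467) = 1/(8 - 3467) = 1/(-3459) = -1/3459 ≈ -0.00028910)
P - Y(-27, -5) = -1/3459 - (-12 - 5) = -1/3459 - 1*(-17) = -1/3459 + 17 = 58802/3459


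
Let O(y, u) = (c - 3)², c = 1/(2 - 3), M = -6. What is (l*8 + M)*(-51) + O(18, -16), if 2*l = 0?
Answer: 322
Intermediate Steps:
l = 0 (l = (½)*0 = 0)
c = -1 (c = 1/(-1) = -1)
O(y, u) = 16 (O(y, u) = (-1 - 3)² = (-4)² = 16)
(l*8 + M)*(-51) + O(18, -16) = (0*8 - 6)*(-51) + 16 = (0 - 6)*(-51) + 16 = -6*(-51) + 16 = 306 + 16 = 322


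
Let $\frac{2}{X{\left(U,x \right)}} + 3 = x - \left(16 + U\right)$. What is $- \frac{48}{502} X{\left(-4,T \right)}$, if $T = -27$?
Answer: $\frac{8}{1757} \approx 0.0045532$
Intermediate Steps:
$X{\left(U,x \right)} = \frac{2}{-19 + x - U}$ ($X{\left(U,x \right)} = \frac{2}{-3 - \left(16 + U - x\right)} = \frac{2}{-19 + x - U}$)
$- \frac{48}{502} X{\left(-4,T \right)} = - \frac{48}{502} \frac{2}{-19 - 27 - -4} = \left(-48\right) \frac{1}{502} \frac{2}{-19 - 27 + 4} = - \frac{24 \frac{2}{-42}}{251} = - \frac{24 \cdot 2 \left(- \frac{1}{42}\right)}{251} = \left(- \frac{24}{251}\right) \left(- \frac{1}{21}\right) = \frac{8}{1757}$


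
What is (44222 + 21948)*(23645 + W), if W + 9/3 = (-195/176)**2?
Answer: 24230548033445/15488 ≈ 1.5645e+9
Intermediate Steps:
W = -54903/30976 (W = -3 + (-195/176)**2 = -3 + 38025/30976 = -54903/30976 ≈ -1.7724)
(44222 + 21948)*(23645 + W) = (44222 + 21948)*(23645 - 54903/30976) = 66170*(732372617/30976) = 24230548033445/15488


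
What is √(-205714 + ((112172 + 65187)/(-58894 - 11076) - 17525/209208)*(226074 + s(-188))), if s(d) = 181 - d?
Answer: I*√1188457818784164184941690/1219856980 ≈ 893.68*I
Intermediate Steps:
√(-205714 + ((112172 + 65187)/(-58894 - 11076) - 17525/209208)*(226074 + s(-188))) = √(-205714 + ((112172 + 65187)/(-58894 - 11076) - 17525/209208)*(226074 + (181 - 1*(-188)))) = √(-205714 + (177359/(-69970) - 17525*1/209208)*(226074 + (181 + 188))) = √(-205714 + (177359*(-1/69970) - 17525/209208)*(226074 + 369)) = √(-205714 + (-177359/69970 - 17525/209208)*226443) = √(-205714 - 19165572961/7319141880*226443) = √(-205714 - 1446636612669241/2439713960) = √(-1948519930236681/2439713960) = I*√1188457818784164184941690/1219856980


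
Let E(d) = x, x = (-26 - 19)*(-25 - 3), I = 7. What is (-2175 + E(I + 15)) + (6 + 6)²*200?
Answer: 27885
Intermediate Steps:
x = 1260 (x = -45*(-28) = 1260)
E(d) = 1260
(-2175 + E(I + 15)) + (6 + 6)²*200 = (-2175 + 1260) + (6 + 6)²*200 = -915 + 12²*200 = -915 + 144*200 = -915 + 28800 = 27885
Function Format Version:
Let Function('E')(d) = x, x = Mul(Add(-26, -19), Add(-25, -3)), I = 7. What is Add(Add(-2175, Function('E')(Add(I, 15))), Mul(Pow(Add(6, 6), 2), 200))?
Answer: 27885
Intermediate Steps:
x = 1260 (x = Mul(-45, -28) = 1260)
Function('E')(d) = 1260
Add(Add(-2175, Function('E')(Add(I, 15))), Mul(Pow(Add(6, 6), 2), 200)) = Add(Add(-2175, 1260), Mul(Pow(Add(6, 6), 2), 200)) = Add(-915, Mul(Pow(12, 2), 200)) = Add(-915, Mul(144, 200)) = Add(-915, 28800) = 27885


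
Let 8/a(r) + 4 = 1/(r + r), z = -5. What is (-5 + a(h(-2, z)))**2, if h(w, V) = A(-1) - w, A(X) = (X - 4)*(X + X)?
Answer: 444889/9025 ≈ 49.295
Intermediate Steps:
A(X) = 2*X*(-4 + X) (A(X) = (-4 + X)*(2*X) = 2*X*(-4 + X))
h(w, V) = 10 - w (h(w, V) = 2*(-1)*(-4 - 1) - w = 2*(-1)*(-5) - w = 10 - w)
a(r) = 8/(-4 + 1/(2*r)) (a(r) = 8/(-4 + 1/(r + r)) = 8/(-4 + 1/(2*r)))
(-5 + a(h(-2, z)))**2 = (-5 - 16*(10 - 1*(-2))/(-1 + 8*(10 - 1*(-2))))**2 = (-5 - 16*(10 + 2)/(-1 + 8*(10 + 2)))**2 = (-5 - 16*12/(-1 + 8*12))**2 = (-5 - 16*12/(-1 + 96))**2 = (-5 - 16*12/95)**2 = (-5 - 16*12*1/95)**2 = (-5 - 192/95)**2 = (-667/95)**2 = 444889/9025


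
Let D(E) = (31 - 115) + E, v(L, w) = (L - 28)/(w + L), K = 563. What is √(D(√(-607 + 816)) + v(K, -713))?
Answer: √(-78810 + 900*√209)/30 ≈ 8.5504*I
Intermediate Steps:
v(L, w) = (-28 + L)/(L + w)
D(E) = -84 + E
√(D(√(-607 + 816)) + v(K, -713)) = √((-84 + √(-607 + 816)) + (-28 + 563)/(563 - 713)) = √((-84 + √209) + 535/(-150)) = √((-84 + √209) - 1/150*535) = √((-84 + √209) - 107/30) = √(-2627/30 + √209)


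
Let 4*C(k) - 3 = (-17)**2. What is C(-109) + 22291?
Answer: 22364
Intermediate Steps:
C(k) = 73 (C(k) = 3/4 + (1/4)*(-17)**2 = 3/4 + (1/4)*289 = 3/4 + 289/4 = 73)
C(-109) + 22291 = 73 + 22291 = 22364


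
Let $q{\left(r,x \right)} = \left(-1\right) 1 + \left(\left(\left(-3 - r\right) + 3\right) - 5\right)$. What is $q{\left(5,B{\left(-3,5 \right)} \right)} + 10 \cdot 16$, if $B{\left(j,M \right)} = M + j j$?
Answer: $149$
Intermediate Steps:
$B{\left(j,M \right)} = M + j^{2}$
$q{\left(r,x \right)} = -6 - r$ ($q{\left(r,x \right)} = -1 - \left(5 + r\right) = -6 - r$)
$q{\left(5,B{\left(-3,5 \right)} \right)} + 10 \cdot 16 = \left(-6 - 5\right) + 10 \cdot 16 = \left(-6 - 5\right) + 160 = -11 + 160 = 149$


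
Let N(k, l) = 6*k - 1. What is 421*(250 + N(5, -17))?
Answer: 117459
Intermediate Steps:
N(k, l) = -1 + 6*k
421*(250 + N(5, -17)) = 421*(250 + (-1 + 6*5)) = 421*(250 + (-1 + 30)) = 421*(250 + 29) = 421*279 = 117459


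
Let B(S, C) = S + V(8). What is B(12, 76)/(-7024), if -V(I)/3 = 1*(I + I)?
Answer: 9/1756 ≈ 0.0051253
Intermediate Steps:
V(I) = -6*I (V(I) = -3*(I + I) = -3*2*I = -6*I)
B(S, C) = -48 + S (B(S, C) = S - 6*8 = S - 48 = -48 + S)
B(12, 76)/(-7024) = (-48 + 12)/(-7024) = -36*(-1/7024) = 9/1756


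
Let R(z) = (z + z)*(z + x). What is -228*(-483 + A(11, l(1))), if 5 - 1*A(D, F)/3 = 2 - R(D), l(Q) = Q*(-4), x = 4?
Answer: -117648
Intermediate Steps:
R(z) = 2*z*(4 + z) (R(z) = (z + z)*(z + 4) = (2*z)*(4 + z) = 2*z*(4 + z))
l(Q) = -4*Q
A(D, F) = 9 + 6*D*(4 + D) (A(D, F) = 15 - 3*(2 - 2*D*(4 + D)) = 15 + (-6 + 6*D*(4 + D)) = 9 + 6*D*(4 + D))
-228*(-483 + A(11, l(1))) = -228*(-483 + (9 + 6*11*(4 + 11))) = -228*(-483 + (9 + 6*11*15)) = -228*(-483 + (9 + 990)) = -228*(-483 + 999) = -228*516 = -117648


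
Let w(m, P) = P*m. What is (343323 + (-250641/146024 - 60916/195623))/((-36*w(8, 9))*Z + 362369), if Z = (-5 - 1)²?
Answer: 9807187742097169/7685788886306264 ≈ 1.2760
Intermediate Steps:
Z = 36 (Z = (-6)² = 36)
(343323 + (-250641/146024 - 60916/195623))/((-36*w(8, 9))*Z + 362369) = (343323 + (-250641/146024 - 60916/195623))/(-324*8*36 + 362369) = (343323 + (-250641*1/146024 - 60916*1/195623))/(-36*72*36 + 362369) = (343323 + (-250641/146024 - 60916/195623))/(-2592*36 + 362369) = (343323 - 57926342327/28565652952)/(-93312 + 362369) = (9807187742097169/28565652952)/269057 = (9807187742097169/28565652952)*(1/269057) = 9807187742097169/7685788886306264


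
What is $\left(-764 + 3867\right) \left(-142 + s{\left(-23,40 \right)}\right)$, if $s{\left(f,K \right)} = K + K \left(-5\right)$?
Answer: $-937106$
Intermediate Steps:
$s{\left(f,K \right)} = - 4 K$ ($s{\left(f,K \right)} = K - 5 K = - 4 K$)
$\left(-764 + 3867\right) \left(-142 + s{\left(-23,40 \right)}\right) = \left(-764 + 3867\right) \left(-142 - 160\right) = 3103 \left(-142 - 160\right) = 3103 \left(-302\right) = -937106$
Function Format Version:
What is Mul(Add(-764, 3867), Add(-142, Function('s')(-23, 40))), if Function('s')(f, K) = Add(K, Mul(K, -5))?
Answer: -937106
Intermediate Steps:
Function('s')(f, K) = Mul(-4, K) (Function('s')(f, K) = Add(K, Mul(-5, K)) = Mul(-4, K))
Mul(Add(-764, 3867), Add(-142, Function('s')(-23, 40))) = Mul(Add(-764, 3867), Add(-142, Mul(-4, 40))) = Mul(3103, Add(-142, -160)) = Mul(3103, -302) = -937106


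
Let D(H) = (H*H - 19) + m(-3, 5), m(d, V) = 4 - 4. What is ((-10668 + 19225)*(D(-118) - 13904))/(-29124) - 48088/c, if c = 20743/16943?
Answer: -23729101651867/604119132 ≈ -39279.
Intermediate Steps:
m(d, V) = 0
D(H) = -19 + H² (D(H) = (H*H - 19) + 0 = (H² - 19) + 0 = (-19 + H²) + 0 = -19 + H²)
c = 20743/16943 (c = 20743*(1/16943) = 20743/16943 ≈ 1.2243)
((-10668 + 19225)*(D(-118) - 13904))/(-29124) - 48088/c = ((-10668 + 19225)*((-19 + (-118)²) - 13904))/(-29124) - 48088/20743/16943 = (8557*((-19 + 13924) - 13904))*(-1/29124) - 48088*16943/20743 = (8557*(13905 - 13904))*(-1/29124) - 814754984/20743 = (8557*1)*(-1/29124) - 814754984/20743 = 8557*(-1/29124) - 814754984/20743 = -8557/29124 - 814754984/20743 = -23729101651867/604119132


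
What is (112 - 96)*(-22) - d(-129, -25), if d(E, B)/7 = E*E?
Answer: -116839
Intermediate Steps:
d(E, B) = 7*E² (d(E, B) = 7*(E*E) = 7*E²)
(112 - 96)*(-22) - d(-129, -25) = (112 - 96)*(-22) - 7*(-129)² = 16*(-22) - 7*16641 = -352 - 1*116487 = -352 - 116487 = -116839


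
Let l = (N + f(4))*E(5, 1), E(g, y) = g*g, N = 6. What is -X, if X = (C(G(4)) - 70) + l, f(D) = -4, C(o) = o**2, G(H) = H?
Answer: 4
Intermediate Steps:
E(g, y) = g**2
l = 50 (l = (6 - 4)*5**2 = 2*25 = 50)
X = -4 (X = (4**2 - 70) + 50 = (16 - 70) + 50 = -54 + 50 = -4)
-X = -1*(-4) = 4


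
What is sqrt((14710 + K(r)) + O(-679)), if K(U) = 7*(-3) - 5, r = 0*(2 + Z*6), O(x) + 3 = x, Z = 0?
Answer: sqrt(14002) ≈ 118.33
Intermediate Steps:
O(x) = -3 + x
r = 0 (r = 0*(2 + 0*6) = 0*(2 + 0) = 0*2 = 0)
K(U) = -26 (K(U) = -21 - 5 = -26)
sqrt((14710 + K(r)) + O(-679)) = sqrt((14710 - 26) + (-3 - 679)) = sqrt(14684 - 682) = sqrt(14002)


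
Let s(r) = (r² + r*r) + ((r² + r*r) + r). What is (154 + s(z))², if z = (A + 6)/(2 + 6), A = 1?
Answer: 6385729/256 ≈ 24944.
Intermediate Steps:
z = 7/8 (z = (1 + 6)/(2 + 6) = 7/8 ≈ 0.87500)
s(r) = r + 4*r² (s(r) = (r² + r²) + ((r² + r²) + r) = 2*r² + (2*r² + r) = 2*r² + (r + 2*r²) = r + 4*r²)
(154 + s(z))² = (154 + 7*(1 + 4*(7/8))/8)² = (154 + 7*(1 + 7/2)/8)² = (154 + (7/8)*(9/2))² = (154 + 63/16)² = (2527/16)² = 6385729/256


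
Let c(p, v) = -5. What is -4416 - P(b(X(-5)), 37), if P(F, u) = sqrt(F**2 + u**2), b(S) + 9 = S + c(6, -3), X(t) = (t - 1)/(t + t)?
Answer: -4416 - sqrt(38714)/5 ≈ -4455.4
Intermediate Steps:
X(t) = (-1 + t)/(2*t) (X(t) = (-1 + t)/((2*t)) = (-1 + t)*(1/(2*t)) = (-1 + t)/(2*t))
b(S) = -14 + S (b(S) = -9 + (S - 5) = -9 + (-5 + S) = -14 + S)
-4416 - P(b(X(-5)), 37) = -4416 - sqrt((-14 + (1/2)*(-1 - 5)/(-5))**2 + 37**2) = -4416 - sqrt((-14 + (1/2)*(-1/5)*(-6))**2 + 1369) = -4416 - sqrt((-14 + 3/5)**2 + 1369) = -4416 - sqrt((-67/5)**2 + 1369) = -4416 - sqrt(4489/25 + 1369) = -4416 - sqrt(38714/25) = -4416 - sqrt(38714)/5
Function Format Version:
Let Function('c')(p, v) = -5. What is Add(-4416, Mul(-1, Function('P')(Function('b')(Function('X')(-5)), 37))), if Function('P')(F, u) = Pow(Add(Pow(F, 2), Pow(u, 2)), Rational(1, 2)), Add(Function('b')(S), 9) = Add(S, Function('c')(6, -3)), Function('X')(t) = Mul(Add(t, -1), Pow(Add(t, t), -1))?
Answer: Add(-4416, Mul(Rational(-1, 5), Pow(38714, Rational(1, 2)))) ≈ -4455.4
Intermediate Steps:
Function('X')(t) = Mul(Rational(1, 2), Pow(t, -1), Add(-1, t)) (Function('X')(t) = Mul(Add(-1, t), Pow(Mul(2, t), -1)) = Mul(Add(-1, t), Mul(Rational(1, 2), Pow(t, -1))) = Mul(Rational(1, 2), Pow(t, -1), Add(-1, t)))
Function('b')(S) = Add(-14, S) (Function('b')(S) = Add(-9, Add(S, -5)) = Add(-9, Add(-5, S)) = Add(-14, S))
Add(-4416, Mul(-1, Function('P')(Function('b')(Function('X')(-5)), 37))) = Add(-4416, Mul(-1, Pow(Add(Pow(Add(-14, Mul(Rational(1, 2), Pow(-5, -1), Add(-1, -5))), 2), Pow(37, 2)), Rational(1, 2)))) = Add(-4416, Mul(-1, Pow(Add(Pow(Add(-14, Mul(Rational(1, 2), Rational(-1, 5), -6)), 2), 1369), Rational(1, 2)))) = Add(-4416, Mul(-1, Pow(Add(Pow(Add(-14, Rational(3, 5)), 2), 1369), Rational(1, 2)))) = Add(-4416, Mul(-1, Pow(Add(Pow(Rational(-67, 5), 2), 1369), Rational(1, 2)))) = Add(-4416, Mul(-1, Pow(Add(Rational(4489, 25), 1369), Rational(1, 2)))) = Add(-4416, Mul(-1, Pow(Rational(38714, 25), Rational(1, 2)))) = Add(-4416, Mul(-1, Mul(Rational(1, 5), Pow(38714, Rational(1, 2))))) = Add(-4416, Mul(Rational(-1, 5), Pow(38714, Rational(1, 2))))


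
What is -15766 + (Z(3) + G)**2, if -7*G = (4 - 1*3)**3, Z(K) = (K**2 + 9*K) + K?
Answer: -698550/49 ≈ -14256.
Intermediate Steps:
Z(K) = K**2 + 10*K
G = -1/7 (G = -(4 - 1*3)**3/7 = -(4 - 3)**3/7 = -1/7*1**3 = -1/7*1 = -1/7 ≈ -0.14286)
-15766 + (Z(3) + G)**2 = -15766 + (3*(10 + 3) - 1/7)**2 = -15766 + (3*13 - 1/7)**2 = -15766 + (39 - 1/7)**2 = -15766 + (272/7)**2 = -15766 + 73984/49 = -698550/49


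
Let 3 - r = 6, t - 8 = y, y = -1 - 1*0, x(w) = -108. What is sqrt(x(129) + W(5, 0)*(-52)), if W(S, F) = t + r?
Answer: 2*I*sqrt(79) ≈ 17.776*I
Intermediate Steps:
y = -1 (y = -1 + 0 = -1)
t = 7 (t = 8 - 1 = 7)
r = -3 (r = 3 - 1*6 = 3 - 6 = -3)
W(S, F) = 4 (W(S, F) = 7 - 3 = 4)
sqrt(x(129) + W(5, 0)*(-52)) = sqrt(-108 + 4*(-52)) = sqrt(-108 - 208) = sqrt(-316) = 2*I*sqrt(79)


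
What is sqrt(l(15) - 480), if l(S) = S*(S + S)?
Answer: I*sqrt(30) ≈ 5.4772*I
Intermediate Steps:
l(S) = 2*S**2 (l(S) = S*(2*S) = 2*S**2)
sqrt(l(15) - 480) = sqrt(2*15**2 - 480) = sqrt(2*225 - 480) = sqrt(450 - 480) = sqrt(-30) = I*sqrt(30)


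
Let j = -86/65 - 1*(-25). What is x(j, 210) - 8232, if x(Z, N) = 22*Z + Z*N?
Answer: -178032/65 ≈ -2739.0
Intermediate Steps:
j = 1539/65 (j = -86*1/65 + 25 = -86/65 + 25 = 1539/65 ≈ 23.677)
x(Z, N) = 22*Z + N*Z
x(j, 210) - 8232 = 1539*(22 + 210)/65 - 8232 = (1539/65)*232 - 8232 = 357048/65 - 8232 = -178032/65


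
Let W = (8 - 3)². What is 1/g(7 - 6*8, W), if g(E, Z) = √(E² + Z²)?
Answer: √2306/2306 ≈ 0.020824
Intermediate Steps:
W = 25 (W = 5² = 25)
1/g(7 - 6*8, W) = 1/(√((7 - 6*8)² + 25²)) = 1/(√((7 - 48)² + 625)) = 1/(√((-41)² + 625)) = 1/(√(1681 + 625)) = 1/(√2306) = √2306/2306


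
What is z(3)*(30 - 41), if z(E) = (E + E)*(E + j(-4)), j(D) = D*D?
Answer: -1254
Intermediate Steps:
j(D) = D²
z(E) = 2*E*(16 + E) (z(E) = (E + E)*(E + (-4)²) = (2*E)*(E + 16) = (2*E)*(16 + E) = 2*E*(16 + E))
z(3)*(30 - 41) = (2*3*(16 + 3))*(30 - 41) = (2*3*19)*(-11) = 114*(-11) = -1254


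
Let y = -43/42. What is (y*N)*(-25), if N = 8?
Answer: 4300/21 ≈ 204.76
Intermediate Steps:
y = -43/42 (y = -43*1/42 = -43/42 ≈ -1.0238)
(y*N)*(-25) = -43/42*8*(-25) = -172/21*(-25) = 4300/21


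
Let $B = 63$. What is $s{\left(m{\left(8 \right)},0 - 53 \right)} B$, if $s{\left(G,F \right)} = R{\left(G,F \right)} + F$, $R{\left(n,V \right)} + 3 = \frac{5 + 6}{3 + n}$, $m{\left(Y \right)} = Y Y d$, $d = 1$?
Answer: $- \frac{235683}{67} \approx -3517.7$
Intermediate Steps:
$m{\left(Y \right)} = Y^{2}$ ($m{\left(Y \right)} = Y Y 1 = Y^{2} \cdot 1 = Y^{2}$)
$R{\left(n,V \right)} = -3 + \frac{11}{3 + n}$ ($R{\left(n,V \right)} = -3 + \frac{5 + 6}{3 + n} = -3 + \frac{11}{3 + n}$)
$s{\left(G,F \right)} = F + \frac{2 - 3 G}{3 + G}$ ($s{\left(G,F \right)} = \frac{2 - 3 G}{3 + G} + F = F + \frac{2 - 3 G}{3 + G}$)
$s{\left(m{\left(8 \right)},0 - 53 \right)} B = \frac{2 - 3 \cdot 8^{2} + \left(0 - 53\right) \left(3 + 8^{2}\right)}{3 + 8^{2}} \cdot 63 = \frac{2 - 192 - 53 \left(3 + 64\right)}{3 + 64} \cdot 63 = \frac{2 - 192 - 3551}{67} \cdot 63 = \frac{1}{67} \left(-3741\right) 63 = \left(- \frac{3741}{67}\right) 63 = - \frac{235683}{67}$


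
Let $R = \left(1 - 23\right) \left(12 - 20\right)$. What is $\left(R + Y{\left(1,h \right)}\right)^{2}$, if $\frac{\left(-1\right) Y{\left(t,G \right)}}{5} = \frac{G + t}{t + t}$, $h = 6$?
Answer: $\frac{100489}{4} \approx 25122.0$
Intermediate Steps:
$Y{\left(t,G \right)} = - \frac{5 \left(G + t\right)}{2 t}$ ($Y{\left(t,G \right)} = - 5 \frac{G + t}{t + t} = - 5 \frac{G + t}{2 t} = - \frac{5 \left(G + t\right)}{2 t}$)
$R = 176$ ($R = \left(-22\right) \left(-8\right) = 176$)
$\left(R + Y{\left(1,h \right)}\right)^{2} = \left(176 + \frac{5 \left(\left(-1\right) 6 - 1\right)}{2 \cdot 1}\right)^{2} = \left(176 + \frac{5}{2} \cdot 1 \left(-6 - 1\right)\right)^{2} = \left(176 + \frac{5}{2} \cdot 1 \left(-7\right)\right)^{2} = \left(176 - \frac{35}{2}\right)^{2} = \left(\frac{317}{2}\right)^{2} = \frac{100489}{4}$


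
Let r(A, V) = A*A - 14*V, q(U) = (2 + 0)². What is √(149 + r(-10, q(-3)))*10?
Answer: 10*√193 ≈ 138.92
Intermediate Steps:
q(U) = 4 (q(U) = 2² = 4)
r(A, V) = A² - 14*V
√(149 + r(-10, q(-3)))*10 = √(149 + ((-10)² - 14*4))*10 = √(149 + (100 - 56))*10 = √(149 + 44)*10 = √193*10 = 10*√193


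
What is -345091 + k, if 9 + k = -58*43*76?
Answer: -534644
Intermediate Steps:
k = -189553 (k = -9 - 58*43*76 = -9 - 2494*76 = -9 - 189544 = -189553)
-345091 + k = -345091 - 189553 = -534644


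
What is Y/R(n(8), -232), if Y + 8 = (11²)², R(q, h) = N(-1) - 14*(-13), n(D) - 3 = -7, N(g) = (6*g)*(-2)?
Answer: 14633/194 ≈ 75.428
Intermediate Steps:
N(g) = -12*g
n(D) = -4 (n(D) = 3 - 7 = -4)
R(q, h) = 194 (R(q, h) = -12*(-1) - 14*(-13) = 12 + 182 = 194)
Y = 14633 (Y = -8 + (11²)² = -8 + 121² = -8 + 14641 = 14633)
Y/R(n(8), -232) = 14633/194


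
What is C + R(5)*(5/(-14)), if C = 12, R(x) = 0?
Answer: 12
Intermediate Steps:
C + R(5)*(5/(-14)) = 12 + 0*(5/(-14)) = 12 + 0*(5*(-1/14)) = 12 + 0*(-5/14) = 12 + 0 = 12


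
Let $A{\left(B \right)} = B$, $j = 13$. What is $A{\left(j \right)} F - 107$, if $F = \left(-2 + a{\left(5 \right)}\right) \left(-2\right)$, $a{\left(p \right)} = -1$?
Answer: $-29$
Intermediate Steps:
$F = 6$ ($F = \left(-2 - 1\right) \left(-2\right) = \left(-3\right) \left(-2\right) = 6$)
$A{\left(j \right)} F - 107 = 13 \cdot 6 - 107 = 78 - 107 = -29$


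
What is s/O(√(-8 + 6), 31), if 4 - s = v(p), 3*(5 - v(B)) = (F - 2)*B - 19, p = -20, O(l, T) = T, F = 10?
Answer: -182/93 ≈ -1.9570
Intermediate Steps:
v(B) = 34/3 - 8*B/3 (v(B) = 5 - ((10 - 2)*B - 19)/3 = 5 - (8*B - 19)/3 = 5 - (-19 + 8*B)/3 = 5 + (19/3 - 8*B/3) = 34/3 - 8*B/3)
s = -182/3 (s = 4 - (34/3 - 8/3*(-20)) = 4 - (34/3 + 160/3) = 4 - 1*194/3 = 4 - 194/3 = -182/3 ≈ -60.667)
s/O(√(-8 + 6), 31) = -182/3/31 = -182/3*1/31 = -182/93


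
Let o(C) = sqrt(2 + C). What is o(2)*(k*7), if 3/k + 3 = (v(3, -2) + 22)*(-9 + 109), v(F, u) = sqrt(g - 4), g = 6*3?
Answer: 92274/4686809 - 4200*sqrt(14)/4686809 ≈ 0.016335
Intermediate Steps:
g = 18
v(F, u) = sqrt(14) (v(F, u) = sqrt(18 - 4) = sqrt(14))
k = 3/(2197 + 100*sqrt(14)) (k = 3/(-3 + (sqrt(14) + 22)*(-9 + 109)) = 3/(-3 + (22 + sqrt(14))*100) = 3/(-3 + (2200 + 100*sqrt(14))) = 3/(2197 + 100*sqrt(14)) ≈ 0.0011668)
o(2)*(k*7) = sqrt(2 + 2)*((6591/4686809 - 300*sqrt(14)/4686809)*7) = sqrt(4)*(46137/4686809 - 2100*sqrt(14)/4686809) = 2*(46137/4686809 - 2100*sqrt(14)/4686809) = 92274/4686809 - 4200*sqrt(14)/4686809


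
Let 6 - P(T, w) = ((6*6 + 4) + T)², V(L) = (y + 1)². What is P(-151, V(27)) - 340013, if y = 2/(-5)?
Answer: -352328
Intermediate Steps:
y = -⅖ (y = 2*(-⅕) = -⅖ ≈ -0.40000)
V(L) = 9/25 (V(L) = (-⅖ + 1)² = (⅗)² = 9/25)
P(T, w) = 6 - (40 + T)² (P(T, w) = 6 - ((6*6 + 4) + T)² = 6 - ((36 + 4) + T)² = 6 - (40 + T)²)
P(-151, V(27)) - 340013 = (6 - (40 - 151)²) - 340013 = (6 - 1*(-111)²) - 340013 = (6 - 1*12321) - 340013 = (6 - 12321) - 340013 = -12315 - 340013 = -352328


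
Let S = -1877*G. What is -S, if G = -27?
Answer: -50679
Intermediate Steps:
S = 50679 (S = -1877*(-27) = 50679)
-S = -1*50679 = -50679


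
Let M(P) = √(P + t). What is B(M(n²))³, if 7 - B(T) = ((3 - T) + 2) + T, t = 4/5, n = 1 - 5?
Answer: 8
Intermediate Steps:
n = -4
t = ⅘ (t = 4*(⅕) = ⅘ ≈ 0.80000)
M(P) = √(⅘ + P) (M(P) = √(P + ⅘) = √(⅘ + P))
B(T) = 2 (B(T) = 7 - (((3 - T) + 2) + T) = 7 - ((5 - T) + T) = 7 - 1*5 = 7 - 5 = 2)
B(M(n²))³ = 2³ = 8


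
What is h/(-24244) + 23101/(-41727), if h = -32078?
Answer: 389229031/505814694 ≈ 0.76951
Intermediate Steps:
h/(-24244) + 23101/(-41727) = -32078/(-24244) + 23101/(-41727) = -32078*(-1/24244) + 23101*(-1/41727) = 16039/12122 - 23101/41727 = 389229031/505814694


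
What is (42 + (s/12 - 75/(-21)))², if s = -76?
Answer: 678976/441 ≈ 1539.6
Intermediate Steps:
(42 + (s/12 - 75/(-21)))² = (42 + (-76/12 - 75/(-21)))² = (42 + (-76*1/12 - 75*(-1/21)))² = (42 + (-19/3 + 25/7))² = (42 - 58/21)² = (824/21)² = 678976/441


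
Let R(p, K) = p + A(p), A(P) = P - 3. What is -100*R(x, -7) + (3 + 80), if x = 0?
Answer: 383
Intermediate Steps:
A(P) = -3 + P
R(p, K) = -3 + 2*p (R(p, K) = p + (-3 + p) = -3 + 2*p)
-100*R(x, -7) + (3 + 80) = -100*(-3 + 2*0) + (3 + 80) = -100*(-3 + 0) + 83 = -100*(-3) + 83 = 300 + 83 = 383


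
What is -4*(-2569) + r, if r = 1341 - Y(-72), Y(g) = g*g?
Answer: 6433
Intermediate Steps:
Y(g) = g**2
r = -3843 (r = 1341 - 1*(-72)**2 = 1341 - 1*5184 = 1341 - 5184 = -3843)
-4*(-2569) + r = -4*(-2569) - 3843 = 10276 - 3843 = 6433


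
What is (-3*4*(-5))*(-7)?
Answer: -420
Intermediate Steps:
(-3*4*(-5))*(-7) = -12*(-5)*(-7) = 60*(-7) = -420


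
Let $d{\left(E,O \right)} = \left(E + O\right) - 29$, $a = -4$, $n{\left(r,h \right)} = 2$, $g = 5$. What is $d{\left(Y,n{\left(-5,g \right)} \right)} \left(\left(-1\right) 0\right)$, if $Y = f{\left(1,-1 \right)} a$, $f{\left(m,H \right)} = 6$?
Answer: $0$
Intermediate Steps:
$Y = -24$ ($Y = 6 \left(-4\right) = -24$)
$d{\left(E,O \right)} = -29 + E + O$
$d{\left(Y,n{\left(-5,g \right)} \right)} \left(\left(-1\right) 0\right) = \left(-29 - 24 + 2\right) \left(\left(-1\right) 0\right) = \left(-51\right) 0 = 0$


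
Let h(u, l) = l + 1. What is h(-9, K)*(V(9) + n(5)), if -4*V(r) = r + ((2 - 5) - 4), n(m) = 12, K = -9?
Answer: -92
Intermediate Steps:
h(u, l) = 1 + l
V(r) = 7/4 - r/4 (V(r) = -(r + ((2 - 5) - 4))/4 = -(r + (-3 - 4))/4 = -(r - 7)/4 = -(-7 + r)/4 = 7/4 - r/4)
h(-9, K)*(V(9) + n(5)) = (1 - 9)*((7/4 - ¼*9) + 12) = -8*((7/4 - 9/4) + 12) = -8*(-½ + 12) = -8*23/2 = -92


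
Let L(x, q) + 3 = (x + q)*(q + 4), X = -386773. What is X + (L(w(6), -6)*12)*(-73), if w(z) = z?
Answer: -384145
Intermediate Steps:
L(x, q) = -3 + (4 + q)*(q + x) (L(x, q) = -3 + (x + q)*(q + 4) = -3 + (q + x)*(4 + q) = -3 + (4 + q)*(q + x))
X + (L(w(6), -6)*12)*(-73) = -386773 + ((-3 + (-6)² + 4*(-6) + 4*6 - 6*6)*12)*(-73) = -386773 + ((-3 + 36 - 24 + 24 - 36)*12)*(-73) = -386773 - 3*12*(-73) = -386773 - 36*(-73) = -386773 + 2628 = -384145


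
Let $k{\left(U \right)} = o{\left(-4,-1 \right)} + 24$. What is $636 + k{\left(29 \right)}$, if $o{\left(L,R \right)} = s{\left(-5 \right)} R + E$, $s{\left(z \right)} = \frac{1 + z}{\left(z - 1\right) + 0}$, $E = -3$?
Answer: $\frac{1969}{3} \approx 656.33$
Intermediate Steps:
$s{\left(z \right)} = \frac{1 + z}{-1 + z}$ ($s{\left(z \right)} = \frac{1 + z}{\left(z - 1\right) + 0} = \frac{1 + z}{\left(-1 + z\right) + 0} = \frac{1 + z}{-1 + z}$)
$o{\left(L,R \right)} = -3 + \frac{2 R}{3}$ ($o{\left(L,R \right)} = \frac{1 - 5}{-1 - 5} R - 3 = \frac{1}{-6} \left(-4\right) R - 3 = \left(- \frac{1}{6}\right) \left(-4\right) R - 3 = \frac{2 R}{3} - 3 = -3 + \frac{2 R}{3}$)
$k{\left(U \right)} = \frac{61}{3}$ ($k{\left(U \right)} = \left(-3 + \frac{2}{3} \left(-1\right)\right) + 24 = \left(-3 - \frac{2}{3}\right) + 24 = - \frac{11}{3} + 24 = \frac{61}{3}$)
$636 + k{\left(29 \right)} = 636 + \frac{61}{3} = \frac{1969}{3}$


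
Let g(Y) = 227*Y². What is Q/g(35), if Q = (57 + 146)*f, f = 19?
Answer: 551/39725 ≈ 0.013870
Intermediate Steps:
Q = 3857 (Q = (57 + 146)*19 = 203*19 = 3857)
Q/g(35) = 3857/((227*35²)) = 3857/((227*1225)) = 3857/278075 = 3857*(1/278075) = 551/39725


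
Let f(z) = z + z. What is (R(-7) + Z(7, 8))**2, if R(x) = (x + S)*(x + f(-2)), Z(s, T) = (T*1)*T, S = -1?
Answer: 23104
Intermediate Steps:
f(z) = 2*z
Z(s, T) = T**2 (Z(s, T) = T*T = T**2)
R(x) = (-1 + x)*(-4 + x) (R(x) = (x - 1)*(x + 2*(-2)) = (-1 + x)*(x - 4) = (-1 + x)*(-4 + x))
(R(-7) + Z(7, 8))**2 = ((4 + (-7)**2 - 5*(-7)) + 8**2)**2 = ((4 + 49 + 35) + 64)**2 = (88 + 64)**2 = 152**2 = 23104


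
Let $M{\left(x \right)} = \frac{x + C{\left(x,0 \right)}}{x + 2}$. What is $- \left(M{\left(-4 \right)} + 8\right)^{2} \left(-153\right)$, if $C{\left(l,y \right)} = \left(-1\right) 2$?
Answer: $18513$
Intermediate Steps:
$C{\left(l,y \right)} = -2$
$M{\left(x \right)} = \frac{-2 + x}{2 + x}$ ($M{\left(x \right)} = \frac{x - 2}{x + 2} = \frac{-2 + x}{2 + x}$)
$- \left(M{\left(-4 \right)} + 8\right)^{2} \left(-153\right) = - \left(\frac{-2 - 4}{2 - 4} + 8\right)^{2} \left(-153\right) = - \left(\frac{1}{-2} \left(-6\right) + 8\right)^{2} \left(-153\right) = - \left(\left(- \frac{1}{2}\right) \left(-6\right) + 8\right)^{2} \left(-153\right) = - \left(3 + 8\right)^{2} \left(-153\right) = - 11^{2} \left(-153\right) = - 121 \left(-153\right) = \left(-1\right) \left(-18513\right) = 18513$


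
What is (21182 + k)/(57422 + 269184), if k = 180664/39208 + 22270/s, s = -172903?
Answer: 2564767364275/39537877360774 ≈ 0.064869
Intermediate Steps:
k = 3795523179/847397603 (k = 180664/39208 + 22270/(-172903) = 180664*(1/39208) + 22270*(-1/172903) = 22583/4901 - 22270/172903 = 3795523179/847397603 ≈ 4.4790)
(21182 + k)/(57422 + 269184) = (21182 + 3795523179/847397603)/(57422 + 269184) = (17953371549925/847397603)/326606 = (17953371549925/847397603)*(1/326606) = 2564767364275/39537877360774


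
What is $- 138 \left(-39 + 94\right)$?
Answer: $-7590$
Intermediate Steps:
$- 138 \left(-39 + 94\right) = \left(-138\right) 55 = -7590$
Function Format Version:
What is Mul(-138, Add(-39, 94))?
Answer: -7590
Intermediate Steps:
Mul(-138, Add(-39, 94)) = Mul(-138, 55) = -7590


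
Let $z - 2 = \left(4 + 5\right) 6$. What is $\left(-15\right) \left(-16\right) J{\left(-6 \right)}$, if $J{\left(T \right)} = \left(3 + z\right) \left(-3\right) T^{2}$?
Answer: $-1529280$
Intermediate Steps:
$z = 56$ ($z = 2 + \left(4 + 5\right) 6 = 2 + 9 \cdot 6 = 2 + 54 = 56$)
$J{\left(T \right)} = - 177 T^{2}$ ($J{\left(T \right)} = \left(3 + 56\right) \left(-3\right) T^{2} = 59 \left(-3\right) T^{2} = - 177 T^{2}$)
$\left(-15\right) \left(-16\right) J{\left(-6 \right)} = \left(-15\right) \left(-16\right) \left(- 177 \left(-6\right)^{2}\right) = 240 \left(\left(-177\right) 36\right) = 240 \left(-6372\right) = -1529280$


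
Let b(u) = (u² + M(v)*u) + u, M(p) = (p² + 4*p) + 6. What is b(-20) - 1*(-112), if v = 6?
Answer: -828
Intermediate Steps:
M(p) = 6 + p² + 4*p
b(u) = u² + 67*u (b(u) = (u² + (6 + 6² + 4*6)*u) + u = (u² + (6 + 36 + 24)*u) + u = (u² + 66*u) + u = u² + 67*u)
b(-20) - 1*(-112) = -20*(67 - 20) - 1*(-112) = -20*47 + 112 = -940 + 112 = -828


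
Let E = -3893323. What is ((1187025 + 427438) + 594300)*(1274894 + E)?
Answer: -5783489093327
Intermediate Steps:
((1187025 + 427438) + 594300)*(1274894 + E) = ((1187025 + 427438) + 594300)*(1274894 - 3893323) = (1614463 + 594300)*(-2618429) = 2208763*(-2618429) = -5783489093327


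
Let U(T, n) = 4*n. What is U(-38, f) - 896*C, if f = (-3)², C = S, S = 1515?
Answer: -1357404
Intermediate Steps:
C = 1515
f = 9
U(-38, f) - 896*C = 4*9 - 896*1515 = 36 - 1357440 = -1357404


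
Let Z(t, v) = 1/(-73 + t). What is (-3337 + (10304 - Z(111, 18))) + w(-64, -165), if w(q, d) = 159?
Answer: 270787/38 ≈ 7126.0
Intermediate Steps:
(-3337 + (10304 - Z(111, 18))) + w(-64, -165) = (-3337 + (10304 - 1/(-73 + 111))) + 159 = (-3337 + (10304 - 1/38)) + 159 = (-3337 + 391551/38) + 159 = 264745/38 + 159 = 270787/38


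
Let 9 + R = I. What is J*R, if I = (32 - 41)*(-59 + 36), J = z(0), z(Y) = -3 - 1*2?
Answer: -990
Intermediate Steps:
z(Y) = -5 (z(Y) = -3 - 2 = -5)
J = -5
I = 207 (I = -9*(-23) = 207)
R = 198 (R = -9 + 207 = 198)
J*R = -5*198 = -990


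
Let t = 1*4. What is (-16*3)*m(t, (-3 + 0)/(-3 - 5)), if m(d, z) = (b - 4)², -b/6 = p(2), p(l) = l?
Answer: -12288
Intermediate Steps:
b = -12 (b = -6*2 = -12)
t = 4
m(d, z) = 256 (m(d, z) = (-12 - 4)² = (-16)² = 256)
(-16*3)*m(t, (-3 + 0)/(-3 - 5)) = -16*3*256 = -48*256 = -12288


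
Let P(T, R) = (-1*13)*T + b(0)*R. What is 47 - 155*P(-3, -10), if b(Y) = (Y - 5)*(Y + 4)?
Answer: -36998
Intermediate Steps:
b(Y) = (-5 + Y)*(4 + Y)
P(T, R) = -20*R - 13*T (P(T, R) = (-1*13)*T + (-20 + 0² - 1*0)*R = -13*T + (-20 + 0 + 0)*R = -13*T - 20*R = -20*R - 13*T)
47 - 155*P(-3, -10) = 47 - 155*(-20*(-10) - 13*(-3)) = 47 - 155*(200 + 39) = 47 - 155*239 = 47 - 37045 = -36998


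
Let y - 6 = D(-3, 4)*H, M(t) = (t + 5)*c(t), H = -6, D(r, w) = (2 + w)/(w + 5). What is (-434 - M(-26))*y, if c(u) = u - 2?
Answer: -2044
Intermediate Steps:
c(u) = -2 + u
D(r, w) = (2 + w)/(5 + w)
M(t) = (-2 + t)*(5 + t) (M(t) = (t + 5)*(-2 + t) = (5 + t)*(-2 + t) = (-2 + t)*(5 + t))
y = 2 (y = 6 + ((2 + 4)/(5 + 4))*(-6) = 6 + (6/9)*(-6) = 6 + ((⅑)*6)*(-6) = 6 + (⅔)*(-6) = 6 - 4 = 2)
(-434 - M(-26))*y = (-434 - (-2 - 26)*(5 - 26))*2 = (-434 - (-28)*(-21))*2 = (-434 - 1*588)*2 = (-434 - 588)*2 = -1022*2 = -2044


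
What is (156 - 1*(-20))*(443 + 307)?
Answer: 132000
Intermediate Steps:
(156 - 1*(-20))*(443 + 307) = (156 + 20)*750 = 176*750 = 132000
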